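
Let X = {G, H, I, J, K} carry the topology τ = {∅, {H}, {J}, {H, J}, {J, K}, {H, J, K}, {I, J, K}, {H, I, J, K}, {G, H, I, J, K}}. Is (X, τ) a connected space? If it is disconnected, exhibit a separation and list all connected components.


(X, τ) is connected.

Find clopen sets (U ∈ τ with X ∖ U ∈ τ):
  U = ∅, X ∖ U = {G, H, I, J, K} — both open, so U is clopen.
  U = {G, H, I, J, K}, X ∖ U = ∅ — both open, so U is clopen.
Only trivial clopens (∅ and X) exist, so (X, τ) is connected.
Compute connected components by grouping points that agree on all clopens:
  component: {G, H, I, J, K}


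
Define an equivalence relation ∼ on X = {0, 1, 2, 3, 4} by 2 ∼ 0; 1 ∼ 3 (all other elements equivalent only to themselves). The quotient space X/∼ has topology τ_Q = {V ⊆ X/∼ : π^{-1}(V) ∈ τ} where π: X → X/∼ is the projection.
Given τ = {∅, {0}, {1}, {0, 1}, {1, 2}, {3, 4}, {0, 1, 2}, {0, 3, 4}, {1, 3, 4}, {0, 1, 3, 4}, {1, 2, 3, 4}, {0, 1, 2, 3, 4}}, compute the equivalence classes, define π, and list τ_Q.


X/∼ = {[0=2], [1=3], [4]}; |τ_Q| = 3.

Equivalence classes: [0=2], [1=3], [4].
Quotient map π: X → X/∼ sends 0 ↦ [0=2], 1 ↦ [1=3], 2 ↦ [0=2], 3 ↦ [1=3], 4 ↦ [4].
For each subset V ⊆ X/∼, compute π^{-1}(V) ⊆ X and check whether π^{-1}(V) ∈ τ. V is open in τ_Q iff π^{-1}(V) ∈ τ.
  V = {}: π^{-1}(V) = ∅ ∈ τ ✓.
  V = {[0=2]}: π^{-1}(V) = {0, 2} ∉ τ ✗.
  V = {[1=3]}: π^{-1}(V) = {1, 3} ∉ τ ✗.
  V = {[0=2], [1=3]}: π^{-1}(V) = {0, 1, 2, 3} ∉ τ ✗.
  V = {[4]}: π^{-1}(V) = {4} ∉ τ ✗.
  V = {[0=2], [4]}: π^{-1}(V) = {0, 2, 4} ∉ τ ✗.
  V = {[1=3], [4]}: π^{-1}(V) = {1, 3, 4} ∈ τ ✓.
  V = {[0=2], [1=3], [4]}: π^{-1}(V) = {0, 1, 2, 3, 4} ∈ τ ✓.
Open sets in the quotient: τ_Q = {{}, {[1=3], [4]}, {[0=2], [1=3], [4]}} (3 elements).


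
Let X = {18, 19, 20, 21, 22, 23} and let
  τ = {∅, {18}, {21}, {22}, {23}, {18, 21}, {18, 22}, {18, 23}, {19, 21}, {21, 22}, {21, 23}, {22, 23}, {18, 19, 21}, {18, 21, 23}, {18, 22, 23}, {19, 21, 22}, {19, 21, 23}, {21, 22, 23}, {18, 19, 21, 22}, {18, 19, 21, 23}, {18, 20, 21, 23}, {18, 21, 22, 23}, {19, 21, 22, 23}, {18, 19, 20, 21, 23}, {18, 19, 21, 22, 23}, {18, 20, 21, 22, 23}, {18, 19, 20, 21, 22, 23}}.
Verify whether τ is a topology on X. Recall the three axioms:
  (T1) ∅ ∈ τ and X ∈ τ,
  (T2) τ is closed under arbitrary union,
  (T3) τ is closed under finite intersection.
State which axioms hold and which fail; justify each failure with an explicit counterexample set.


τ is NOT a topology on X.

Axiom (T1): ∅ ∈ τ? Yes; X ∈ τ? Yes.
Axiom (T2/T3): check pairwise unions and intersections of members of τ.
Counterexample for (T2): {18} ∪ {21, 22} = {18, 21, 22} ∉ τ. Therefore τ is NOT a topology.


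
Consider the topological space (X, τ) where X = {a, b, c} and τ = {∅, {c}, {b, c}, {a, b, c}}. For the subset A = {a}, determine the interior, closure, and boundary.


int(A) = ∅, cl(A) = {a}, ∂A = {a}.

Closed sets in (X, τ) are complements of opens:
  closed(X, τ) = {∅, {a}, {a, b}, {a, b, c}}.
int(A) = ⋃ {U ∈ τ : U ⊆ A}. Opens contained in A: ∅.
Taking the union of these: int(A) = ∅.
cl(A) = ⋂ {C closed : A ⊆ C}. Closed sets containing A: {a}, {a, b}, {a, b, c}.
Intersecting these: cl(A) = {a}.
∂A = cl(A) ∖ int(A) = {a} ∖ ∅ = {a}.


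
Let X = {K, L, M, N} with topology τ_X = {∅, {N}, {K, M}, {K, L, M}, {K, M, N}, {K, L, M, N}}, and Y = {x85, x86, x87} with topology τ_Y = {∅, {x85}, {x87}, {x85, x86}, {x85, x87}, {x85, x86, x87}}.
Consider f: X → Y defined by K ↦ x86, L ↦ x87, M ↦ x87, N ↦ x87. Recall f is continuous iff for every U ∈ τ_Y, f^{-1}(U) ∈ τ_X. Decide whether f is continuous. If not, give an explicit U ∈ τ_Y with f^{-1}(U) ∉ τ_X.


f is NOT continuous.

Compute f^{-1}(U) for each U ∈ τ_Y:
  U = ∅: f^{-1}(U) = ∅ ∈ τ_X ✓.
  U = {x85}: f^{-1}(U) = ∅ ∈ τ_X ✓.
  U = {x87}: f^{-1}(U) = {L, M, N} ∉ τ_X ✗.
  U = {x85, x86}: f^{-1}(U) = {K} ∉ τ_X ✗.
  U = {x85, x87}: f^{-1}(U) = {L, M, N} ∉ τ_X ✗.
  U = {x85, x86, x87}: f^{-1}(U) = {K, L, M, N} ∈ τ_X ✓.
Found U = {x87} with f^{-1}(U) = {L, M, N} not in τ_X. Therefore f is NOT continuous.


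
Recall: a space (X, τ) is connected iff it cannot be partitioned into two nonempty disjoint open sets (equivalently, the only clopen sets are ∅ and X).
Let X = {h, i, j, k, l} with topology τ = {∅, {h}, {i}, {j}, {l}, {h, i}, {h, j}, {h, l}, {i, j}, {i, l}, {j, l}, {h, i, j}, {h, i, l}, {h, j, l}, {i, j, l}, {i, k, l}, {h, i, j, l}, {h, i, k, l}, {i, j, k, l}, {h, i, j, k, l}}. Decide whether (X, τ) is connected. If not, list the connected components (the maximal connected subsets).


(X, τ) is disconnected; components = [{h}, {j}, {i, k, l}].

Find clopen sets (U ∈ τ with X ∖ U ∈ τ):
  U = ∅, X ∖ U = {h, i, j, k, l} — both open, so U is clopen.
  U = {h}, X ∖ U = {i, j, k, l} — both open, so U is clopen.
  U = {j}, X ∖ U = {h, i, k, l} — both open, so U is clopen.
  U = {h, j}, X ∖ U = {i, k, l} — both open, so U is clopen.
  U = {i, k, l}, X ∖ U = {h, j} — both open, so U is clopen.
  U = {h, i, k, l}, X ∖ U = {j} — both open, so U is clopen.
  U = {i, j, k, l}, X ∖ U = {h} — both open, so U is clopen.
  U = {h, i, j, k, l}, X ∖ U = ∅ — both open, so U is clopen.
Nontrivial clopen(s) exist: e.g. {j}. So (X, τ) is disconnected.
Compute connected components by grouping points that agree on all clopens:
  component: {h}
  component: {j}
  component: {i, k, l}


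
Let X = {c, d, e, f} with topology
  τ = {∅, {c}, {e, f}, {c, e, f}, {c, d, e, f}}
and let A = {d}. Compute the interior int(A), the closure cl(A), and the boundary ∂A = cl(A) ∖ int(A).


int(A) = ∅, cl(A) = {d}, ∂A = {d}.

Closed sets in (X, τ) are complements of opens:
  closed(X, τ) = {∅, {d}, {c, d}, {d, e, f}, {c, d, e, f}}.
int(A) = ⋃ {U ∈ τ : U ⊆ A}. Opens contained in A: ∅.
Taking the union of these: int(A) = ∅.
cl(A) = ⋂ {C closed : A ⊆ C}. Closed sets containing A: {d}, {c, d}, {d, e, f}, {c, d, e, f}.
Intersecting these: cl(A) = {d}.
∂A = cl(A) ∖ int(A) = {d} ∖ ∅ = {d}.


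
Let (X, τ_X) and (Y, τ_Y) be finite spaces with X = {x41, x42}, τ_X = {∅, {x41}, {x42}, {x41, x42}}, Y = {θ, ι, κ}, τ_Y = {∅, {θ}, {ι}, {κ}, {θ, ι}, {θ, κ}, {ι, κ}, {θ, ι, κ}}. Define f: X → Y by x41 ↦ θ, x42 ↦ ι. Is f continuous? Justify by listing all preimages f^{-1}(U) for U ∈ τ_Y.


f IS continuous.

Compute f^{-1}(U) for each U ∈ τ_Y:
  U = ∅: f^{-1}(U) = ∅ ∈ τ_X ✓.
  U = {θ}: f^{-1}(U) = {x41} ∈ τ_X ✓.
  U = {ι}: f^{-1}(U) = {x42} ∈ τ_X ✓.
  U = {κ}: f^{-1}(U) = ∅ ∈ τ_X ✓.
  U = {θ, ι}: f^{-1}(U) = {x41, x42} ∈ τ_X ✓.
  U = {θ, κ}: f^{-1}(U) = {x41} ∈ τ_X ✓.
  U = {ι, κ}: f^{-1}(U) = {x42} ∈ τ_X ✓.
  U = {θ, ι, κ}: f^{-1}(U) = {x41, x42} ∈ τ_X ✓.
Every preimage lies in τ_X, so f IS continuous.


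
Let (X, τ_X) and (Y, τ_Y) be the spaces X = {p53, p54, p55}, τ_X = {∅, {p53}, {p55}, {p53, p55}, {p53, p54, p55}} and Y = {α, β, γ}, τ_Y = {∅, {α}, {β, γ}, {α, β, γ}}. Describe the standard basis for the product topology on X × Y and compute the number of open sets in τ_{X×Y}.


Basis B = {∅ × ∅, {p53} × {α}, {p55} × {α}, {p53, p55} × {α}, {p53} × {β, γ}, {p55} × {β, γ}, {p53} × {α, β, γ}, {p53, p54, p55} × {α}, {p55} × {α, β, γ}, {p53, p55} × {β, γ}, {p53, p55} × {α, β, γ}, {p53, p54, p55} × {β, γ}, {p53, p54, p55} × {α, β, γ}}; |τ_{X×Y}| = 25.

Enumerate products U × V with U ∈ τ_X, V ∈ τ_Y (deduplicated):
  ∅ × ∅ = {} (∅)
  {p53} × {α} = {(p53,α)}
  {p55} × {α} = {(p55,α)}
  {p53, p55} × {α} = {(p53,α), (p55,α)}
  {p53} × {β, γ} = {(p53,β), (p53,γ)}
  {p55} × {β, γ} = {(p55,β), (p55,γ)}
  {p53} × {α, β, γ} = {(p53,α), (p53,β), (p53,γ)}
  {p53, p54, p55} × {α} = {(p53,α), (p54,α), (p55,α)}
  {p55} × {α, β, γ} = {(p55,α), (p55,β), (p55,γ)}
  {p53, p55} × {β, γ} = {(p53,β), (p53,γ), (p55,β), (p55,γ)}
  {p53, p55} × {α, β, γ} = {(p53,α), (p53,β), (p53,γ), (p55,α), (p55,β), (p55,γ)}
  {p53, p54, p55} × {β, γ} = {(p53,β), (p53,γ), (p54,β), (p54,γ), (p55,β), (p55,γ)}
  {p53, p54, p55} × {α, β, γ} = {(p53,α), (p53,β), (p53,γ), (p54,α), (p54,β), (p54,γ), (p55,α), (p55,β), (p55,γ)}
These 13 distinct sets form the basis B.
Close under arbitrary unions to get τ_{X×Y}; counting gives |τ_{X×Y}| = 25.


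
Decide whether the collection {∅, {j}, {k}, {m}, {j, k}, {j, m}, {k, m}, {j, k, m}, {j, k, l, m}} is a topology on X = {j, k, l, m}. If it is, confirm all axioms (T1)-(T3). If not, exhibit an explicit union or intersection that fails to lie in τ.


τ IS a topology on X.

Axiom (T1): ∅ ∈ τ? Yes; X ∈ τ? Yes.
Axiom (T2/T3): check pairwise unions and intersections of members of τ.
All pairwise intersections and unions checked — each lies in τ. Therefore τ satisfies (T1), (T2), (T3): it IS a topology on X.


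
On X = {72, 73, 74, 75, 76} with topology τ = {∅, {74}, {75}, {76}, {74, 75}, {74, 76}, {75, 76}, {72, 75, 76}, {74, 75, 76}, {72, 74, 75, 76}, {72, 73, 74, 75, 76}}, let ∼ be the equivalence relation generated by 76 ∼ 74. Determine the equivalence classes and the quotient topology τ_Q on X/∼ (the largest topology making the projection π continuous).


X/∼ = {[72], [73], [74=76], [75]}; |τ_Q| = 6.

Equivalence classes: [72], [73], [74=76], [75].
Quotient map π: X → X/∼ sends 72 ↦ [72], 73 ↦ [73], 74 ↦ [74=76], 75 ↦ [75], 76 ↦ [74=76].
For each subset V ⊆ X/∼, compute π^{-1}(V) ⊆ X and check whether π^{-1}(V) ∈ τ. V is open in τ_Q iff π^{-1}(V) ∈ τ.
  V = {}: π^{-1}(V) = ∅ ∈ τ ✓.
  V = {[72]}: π^{-1}(V) = {72} ∉ τ ✗.
  V = {[73]}: π^{-1}(V) = {73} ∉ τ ✗.
  V = {[72], [73]}: π^{-1}(V) = {72, 73} ∉ τ ✗.
  V = {[74=76]}: π^{-1}(V) = {74, 76} ∈ τ ✓.
  V = {[72], [74=76]}: π^{-1}(V) = {72, 74, 76} ∉ τ ✗.
  V = {[73], [74=76]}: π^{-1}(V) = {73, 74, 76} ∉ τ ✗.
  V = {[72], [73], [74=76]}: π^{-1}(V) = {72, 73, 74, 76} ∉ τ ✗.
  V = {[75]}: π^{-1}(V) = {75} ∈ τ ✓.
  V = {[72], [75]}: π^{-1}(V) = {72, 75} ∉ τ ✗.
  V = {[73], [75]}: π^{-1}(V) = {73, 75} ∉ τ ✗.
  V = {[72], [73], [75]}: π^{-1}(V) = {72, 73, 75} ∉ τ ✗.
  V = {[74=76], [75]}: π^{-1}(V) = {74, 75, 76} ∈ τ ✓.
  V = {[72], [74=76], [75]}: π^{-1}(V) = {72, 74, 75, 76} ∈ τ ✓.
  V = {[73], [74=76], [75]}: π^{-1}(V) = {73, 74, 75, 76} ∉ τ ✗.
  V = {[72], [73], [74=76], [75]}: π^{-1}(V) = {72, 73, 74, 75, 76} ∈ τ ✓.
Open sets in the quotient: τ_Q = {{}, {[74=76]}, {[75]}, {[74=76], [75]}, {[72], [74=76], [75]}, {[72], [73], [74=76], [75]}} (6 elements).


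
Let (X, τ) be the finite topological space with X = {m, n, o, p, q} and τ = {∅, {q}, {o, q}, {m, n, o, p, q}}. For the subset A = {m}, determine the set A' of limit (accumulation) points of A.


A' = {n, p}

For each x ∈ X, list the open sets U ∈ τ with x ∈ U, then check whether U ∩ (A ∖ {x}) ≠ ∅ for every such U.
  x = m: open {m, n, o, p, q} ∋ x has {m, n, o, p, q} ∩ (A ∖ {m}) = ∅, so x is NOT a limit point.
  x = n: opens ∋ x are {m, n, o, p, q}; each meets A ∖ {n}, so x IS a limit point.
  x = o: open {o, q} ∋ x has {o, q} ∩ (A ∖ {o}) = ∅, so x is NOT a limit point.
  x = p: opens ∋ x are {m, n, o, p, q}; each meets A ∖ {p}, so x IS a limit point.
  x = q: open {q} ∋ x has {q} ∩ (A ∖ {q}) = ∅, so x is NOT a limit point.
Collecting: A' = {n, p}.


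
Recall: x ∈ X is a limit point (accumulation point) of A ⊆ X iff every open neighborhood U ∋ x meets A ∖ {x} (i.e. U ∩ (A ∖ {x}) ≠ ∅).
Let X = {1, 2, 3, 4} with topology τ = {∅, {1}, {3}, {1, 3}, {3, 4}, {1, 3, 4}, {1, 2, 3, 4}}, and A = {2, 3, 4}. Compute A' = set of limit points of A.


A' = {2, 4}

For each x ∈ X, list the open sets U ∈ τ with x ∈ U, then check whether U ∩ (A ∖ {x}) ≠ ∅ for every such U.
  x = 1: open {1} ∋ x has {1} ∩ (A ∖ {1}) = ∅, so x is NOT a limit point.
  x = 2: opens ∋ x are {1, 2, 3, 4}; each meets A ∖ {2}, so x IS a limit point.
  x = 3: open {3} ∋ x has {3} ∩ (A ∖ {3}) = ∅, so x is NOT a limit point.
  x = 4: opens ∋ x are {3, 4}, {1, 3, 4}, {1, 2, 3, 4}; each meets A ∖ {4}, so x IS a limit point.
Collecting: A' = {2, 4}.


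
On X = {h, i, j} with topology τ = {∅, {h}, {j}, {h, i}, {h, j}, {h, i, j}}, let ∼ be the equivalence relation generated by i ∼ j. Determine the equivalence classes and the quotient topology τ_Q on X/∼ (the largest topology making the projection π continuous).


X/∼ = {[h], [i=j]}; |τ_Q| = 3.

Equivalence classes: [h], [i=j].
Quotient map π: X → X/∼ sends h ↦ [h], i ↦ [i=j], j ↦ [i=j].
For each subset V ⊆ X/∼, compute π^{-1}(V) ⊆ X and check whether π^{-1}(V) ∈ τ. V is open in τ_Q iff π^{-1}(V) ∈ τ.
  V = {}: π^{-1}(V) = ∅ ∈ τ ✓.
  V = {[h]}: π^{-1}(V) = {h} ∈ τ ✓.
  V = {[i=j]}: π^{-1}(V) = {i, j} ∉ τ ✗.
  V = {[h], [i=j]}: π^{-1}(V) = {h, i, j} ∈ τ ✓.
Open sets in the quotient: τ_Q = {{}, {[h]}, {[h], [i=j]}} (3 elements).


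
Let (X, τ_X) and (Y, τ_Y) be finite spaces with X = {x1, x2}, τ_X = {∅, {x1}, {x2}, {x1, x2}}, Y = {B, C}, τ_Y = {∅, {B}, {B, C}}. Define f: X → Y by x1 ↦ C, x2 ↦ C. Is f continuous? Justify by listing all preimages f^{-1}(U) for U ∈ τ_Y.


f IS continuous.

Compute f^{-1}(U) for each U ∈ τ_Y:
  U = ∅: f^{-1}(U) = ∅ ∈ τ_X ✓.
  U = {B}: f^{-1}(U) = ∅ ∈ τ_X ✓.
  U = {B, C}: f^{-1}(U) = {x1, x2} ∈ τ_X ✓.
Every preimage lies in τ_X, so f IS continuous.


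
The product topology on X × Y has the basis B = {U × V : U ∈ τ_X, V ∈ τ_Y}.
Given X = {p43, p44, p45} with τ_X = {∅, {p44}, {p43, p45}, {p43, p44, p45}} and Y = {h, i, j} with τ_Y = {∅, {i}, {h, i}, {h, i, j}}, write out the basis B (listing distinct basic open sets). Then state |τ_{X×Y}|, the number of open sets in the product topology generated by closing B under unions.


Basis B = {∅ × ∅, {p44} × {i}, {p43, p45} × {i}, {p44} × {h, i}, {p43, p44, p45} × {i}, {p44} × {h, i, j}, {p43, p45} × {h, i}, {p43, p45} × {h, i, j}, {p43, p44, p45} × {h, i}, {p43, p44, p45} × {h, i, j}}; |τ_{X×Y}| = 16.

Enumerate products U × V with U ∈ τ_X, V ∈ τ_Y (deduplicated):
  ∅ × ∅ = {} (∅)
  {p44} × {i} = {(p44,i)}
  {p43, p45} × {i} = {(p43,i), (p45,i)}
  {p44} × {h, i} = {(p44,h), (p44,i)}
  {p43, p44, p45} × {i} = {(p43,i), (p44,i), (p45,i)}
  {p44} × {h, i, j} = {(p44,h), (p44,i), (p44,j)}
  {p43, p45} × {h, i} = {(p43,h), (p43,i), (p45,h), (p45,i)}
  {p43, p45} × {h, i, j} = {(p43,h), (p43,i), (p43,j), (p45,h), (p45,i), (p45,j)}
  {p43, p44, p45} × {h, i} = {(p43,h), (p43,i), (p44,h), (p44,i), (p45,h), (p45,i)}
  {p43, p44, p45} × {h, i, j} = {(p43,h), (p43,i), (p43,j), (p44,h), (p44,i), (p44,j), (p45,h), (p45,i), (p45,j)}
These 10 distinct sets form the basis B.
Close under arbitrary unions to get τ_{X×Y}; counting gives |τ_{X×Y}| = 16.


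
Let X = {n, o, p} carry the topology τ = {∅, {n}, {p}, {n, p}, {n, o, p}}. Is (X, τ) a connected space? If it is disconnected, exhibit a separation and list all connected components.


(X, τ) is connected.

Find clopen sets (U ∈ τ with X ∖ U ∈ τ):
  U = ∅, X ∖ U = {n, o, p} — both open, so U is clopen.
  U = {n, o, p}, X ∖ U = ∅ — both open, so U is clopen.
Only trivial clopens (∅ and X) exist, so (X, τ) is connected.
Compute connected components by grouping points that agree on all clopens:
  component: {n, o, p}


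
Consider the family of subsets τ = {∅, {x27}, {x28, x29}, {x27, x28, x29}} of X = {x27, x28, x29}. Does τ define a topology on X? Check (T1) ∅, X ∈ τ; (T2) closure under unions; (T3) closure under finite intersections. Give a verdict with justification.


τ IS a topology on X.

Axiom (T1): ∅ ∈ τ? Yes; X ∈ τ? Yes.
Axiom (T2/T3): check pairwise unions and intersections of members of τ.
All pairwise intersections and unions checked — each lies in τ. Therefore τ satisfies (T1), (T2), (T3): it IS a topology on X.


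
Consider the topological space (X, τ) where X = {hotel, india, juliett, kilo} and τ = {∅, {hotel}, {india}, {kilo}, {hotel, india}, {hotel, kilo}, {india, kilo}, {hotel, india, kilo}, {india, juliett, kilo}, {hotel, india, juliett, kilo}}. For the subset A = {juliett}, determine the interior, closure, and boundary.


int(A) = ∅, cl(A) = {juliett}, ∂A = {juliett}.

Closed sets in (X, τ) are complements of opens:
  closed(X, τ) = {∅, {hotel}, {juliett}, {hotel, juliett}, {india, juliett}, {juliett, kilo}, {hotel, india, juliett}, {hotel, juliett, kilo}, {india, juliett, kilo}, {hotel, india, juliett, kilo}}.
int(A) = ⋃ {U ∈ τ : U ⊆ A}. Opens contained in A: ∅.
Taking the union of these: int(A) = ∅.
cl(A) = ⋂ {C closed : A ⊆ C}. Closed sets containing A: {juliett}, {hotel, juliett}, {india, juliett}, {juliett, kilo}, {hotel, india, juliett}, {hotel, juliett, kilo}, {india, juliett, kilo}, {hotel, india, juliett, kilo}.
Intersecting these: cl(A) = {juliett}.
∂A = cl(A) ∖ int(A) = {juliett} ∖ ∅ = {juliett}.


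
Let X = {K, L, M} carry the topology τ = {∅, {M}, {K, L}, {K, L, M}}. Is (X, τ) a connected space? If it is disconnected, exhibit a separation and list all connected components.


(X, τ) is disconnected; components = [{M}, {K, L}].

Find clopen sets (U ∈ τ with X ∖ U ∈ τ):
  U = ∅, X ∖ U = {K, L, M} — both open, so U is clopen.
  U = {M}, X ∖ U = {K, L} — both open, so U is clopen.
  U = {K, L}, X ∖ U = {M} — both open, so U is clopen.
  U = {K, L, M}, X ∖ U = ∅ — both open, so U is clopen.
Nontrivial clopen(s) exist: e.g. {K, L}. So (X, τ) is disconnected.
Compute connected components by grouping points that agree on all clopens:
  component: {M}
  component: {K, L}


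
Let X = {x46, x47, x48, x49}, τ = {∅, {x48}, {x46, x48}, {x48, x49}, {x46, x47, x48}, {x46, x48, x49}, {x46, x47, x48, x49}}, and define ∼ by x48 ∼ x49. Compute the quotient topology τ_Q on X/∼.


X/∼ = {[x46], [x47], [x48=x49]}; |τ_Q| = 4.

Equivalence classes: [x46], [x47], [x48=x49].
Quotient map π: X → X/∼ sends x46 ↦ [x46], x47 ↦ [x47], x48 ↦ [x48=x49], x49 ↦ [x48=x49].
For each subset V ⊆ X/∼, compute π^{-1}(V) ⊆ X and check whether π^{-1}(V) ∈ τ. V is open in τ_Q iff π^{-1}(V) ∈ τ.
  V = {}: π^{-1}(V) = ∅ ∈ τ ✓.
  V = {[x46]}: π^{-1}(V) = {x46} ∉ τ ✗.
  V = {[x47]}: π^{-1}(V) = {x47} ∉ τ ✗.
  V = {[x46], [x47]}: π^{-1}(V) = {x46, x47} ∉ τ ✗.
  V = {[x48=x49]}: π^{-1}(V) = {x48, x49} ∈ τ ✓.
  V = {[x46], [x48=x49]}: π^{-1}(V) = {x46, x48, x49} ∈ τ ✓.
  V = {[x47], [x48=x49]}: π^{-1}(V) = {x47, x48, x49} ∉ τ ✗.
  V = {[x46], [x47], [x48=x49]}: π^{-1}(V) = {x46, x47, x48, x49} ∈ τ ✓.
Open sets in the quotient: τ_Q = {{}, {[x48=x49]}, {[x46], [x48=x49]}, {[x46], [x47], [x48=x49]}} (4 elements).


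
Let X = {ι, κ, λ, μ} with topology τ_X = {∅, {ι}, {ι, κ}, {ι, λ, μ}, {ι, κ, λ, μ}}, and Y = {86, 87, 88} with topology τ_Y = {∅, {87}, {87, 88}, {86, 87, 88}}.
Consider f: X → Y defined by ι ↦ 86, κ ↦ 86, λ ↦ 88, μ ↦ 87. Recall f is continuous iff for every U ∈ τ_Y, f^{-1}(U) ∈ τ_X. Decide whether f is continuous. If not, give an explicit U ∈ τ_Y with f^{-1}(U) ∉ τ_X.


f is NOT continuous.

Compute f^{-1}(U) for each U ∈ τ_Y:
  U = ∅: f^{-1}(U) = ∅ ∈ τ_X ✓.
  U = {87}: f^{-1}(U) = {μ} ∉ τ_X ✗.
  U = {87, 88}: f^{-1}(U) = {λ, μ} ∉ τ_X ✗.
  U = {86, 87, 88}: f^{-1}(U) = {ι, κ, λ, μ} ∈ τ_X ✓.
Found U = {87} with f^{-1}(U) = {μ} not in τ_X. Therefore f is NOT continuous.


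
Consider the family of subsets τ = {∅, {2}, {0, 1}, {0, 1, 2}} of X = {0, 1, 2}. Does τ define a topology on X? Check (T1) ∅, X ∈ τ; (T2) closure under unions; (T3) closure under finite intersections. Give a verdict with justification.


τ IS a topology on X.

Axiom (T1): ∅ ∈ τ? Yes; X ∈ τ? Yes.
Axiom (T2/T3): check pairwise unions and intersections of members of τ.
All pairwise intersections and unions checked — each lies in τ. Therefore τ satisfies (T1), (T2), (T3): it IS a topology on X.


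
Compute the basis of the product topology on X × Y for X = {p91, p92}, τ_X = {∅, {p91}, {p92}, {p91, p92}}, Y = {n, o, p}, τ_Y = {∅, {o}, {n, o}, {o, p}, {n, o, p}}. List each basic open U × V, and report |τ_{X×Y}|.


Basis B = {∅ × ∅, {p91} × {o}, {p92} × {o}, {p91} × {n, o}, {p91} × {o, p}, {p91, p92} × {o}, {p92} × {n, o}, {p92} × {o, p}, {p91} × {n, o, p}, {p92} × {n, o, p}, {p91, p92} × {n, o}, {p91, p92} × {o, p}, {p91, p92} × {n, o, p}}; |τ_{X×Y}| = 25.

Enumerate products U × V with U ∈ τ_X, V ∈ τ_Y (deduplicated):
  ∅ × ∅ = {} (∅)
  {p91} × {o} = {(p91,o)}
  {p92} × {o} = {(p92,o)}
  {p91} × {n, o} = {(p91,n), (p91,o)}
  {p91} × {o, p} = {(p91,o), (p91,p)}
  {p91, p92} × {o} = {(p91,o), (p92,o)}
  {p92} × {n, o} = {(p92,n), (p92,o)}
  {p92} × {o, p} = {(p92,o), (p92,p)}
  {p91} × {n, o, p} = {(p91,n), (p91,o), (p91,p)}
  {p92} × {n, o, p} = {(p92,n), (p92,o), (p92,p)}
  {p91, p92} × {n, o} = {(p91,n), (p91,o), (p92,n), (p92,o)}
  {p91, p92} × {o, p} = {(p91,o), (p91,p), (p92,o), (p92,p)}
  {p91, p92} × {n, o, p} = {(p91,n), (p91,o), (p91,p), (p92,n), (p92,o), (p92,p)}
These 13 distinct sets form the basis B.
Close under arbitrary unions to get τ_{X×Y}; counting gives |τ_{X×Y}| = 25.


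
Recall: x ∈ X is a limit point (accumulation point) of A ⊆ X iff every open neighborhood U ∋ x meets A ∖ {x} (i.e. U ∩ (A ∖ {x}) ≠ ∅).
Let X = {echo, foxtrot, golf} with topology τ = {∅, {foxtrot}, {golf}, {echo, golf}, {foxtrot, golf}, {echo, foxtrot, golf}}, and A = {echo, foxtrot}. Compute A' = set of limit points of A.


A' = ∅

For each x ∈ X, list the open sets U ∈ τ with x ∈ U, then check whether U ∩ (A ∖ {x}) ≠ ∅ for every such U.
  x = echo: open {echo, golf} ∋ x has {echo, golf} ∩ (A ∖ {echo}) = ∅, so x is NOT a limit point.
  x = foxtrot: open {foxtrot} ∋ x has {foxtrot} ∩ (A ∖ {foxtrot}) = ∅, so x is NOT a limit point.
  x = golf: open {golf} ∋ x has {golf} ∩ (A ∖ {golf}) = ∅, so x is NOT a limit point.
Collecting: A' = ∅.


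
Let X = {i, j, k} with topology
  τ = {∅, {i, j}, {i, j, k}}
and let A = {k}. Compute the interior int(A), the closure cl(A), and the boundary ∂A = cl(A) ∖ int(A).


int(A) = ∅, cl(A) = {k}, ∂A = {k}.

Closed sets in (X, τ) are complements of opens:
  closed(X, τ) = {∅, {k}, {i, j, k}}.
int(A) = ⋃ {U ∈ τ : U ⊆ A}. Opens contained in A: ∅.
Taking the union of these: int(A) = ∅.
cl(A) = ⋂ {C closed : A ⊆ C}. Closed sets containing A: {k}, {i, j, k}.
Intersecting these: cl(A) = {k}.
∂A = cl(A) ∖ int(A) = {k} ∖ ∅ = {k}.


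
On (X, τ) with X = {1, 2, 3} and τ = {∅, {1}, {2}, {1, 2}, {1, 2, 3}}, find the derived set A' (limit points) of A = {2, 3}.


A' = {3}

For each x ∈ X, list the open sets U ∈ τ with x ∈ U, then check whether U ∩ (A ∖ {x}) ≠ ∅ for every such U.
  x = 1: open {1} ∋ x has {1} ∩ (A ∖ {1}) = ∅, so x is NOT a limit point.
  x = 2: open {2} ∋ x has {2} ∩ (A ∖ {2}) = ∅, so x is NOT a limit point.
  x = 3: opens ∋ x are {1, 2, 3}; each meets A ∖ {3}, so x IS a limit point.
Collecting: A' = {3}.


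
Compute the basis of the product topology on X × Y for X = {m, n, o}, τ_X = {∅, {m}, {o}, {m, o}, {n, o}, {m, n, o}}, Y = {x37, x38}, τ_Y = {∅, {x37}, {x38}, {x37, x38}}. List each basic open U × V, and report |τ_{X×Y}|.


Basis B = {∅ × ∅, {m} × {x37}, {m} × {x38}, {o} × {x37}, {o} × {x38}, {m} × {x37, x38}, {m, o} × {x37}, {m, o} × {x38}, {n, o} × {x37}, {n, o} × {x38}, {o} × {x37, x38}, {m, n, o} × {x37}, {m, n, o} × {x38}, {m, o} × {x37, x38}, {n, o} × {x37, x38}, {m, n, o} × {x37, x38}}; |τ_{X×Y}| = 36.

Enumerate products U × V with U ∈ τ_X, V ∈ τ_Y (deduplicated):
  ∅ × ∅ = {} (∅)
  {m} × {x37} = {(m,x37)}
  {m} × {x38} = {(m,x38)}
  {o} × {x37} = {(o,x37)}
  {o} × {x38} = {(o,x38)}
  {m} × {x37, x38} = {(m,x37), (m,x38)}
  {m, o} × {x37} = {(m,x37), (o,x37)}
  {m, o} × {x38} = {(m,x38), (o,x38)}
  {n, o} × {x37} = {(n,x37), (o,x37)}
  {n, o} × {x38} = {(n,x38), (o,x38)}
  {o} × {x37, x38} = {(o,x37), (o,x38)}
  {m, n, o} × {x37} = {(m,x37), (n,x37), (o,x37)}
  {m, n, o} × {x38} = {(m,x38), (n,x38), (o,x38)}
  {m, o} × {x37, x38} = {(m,x37), (m,x38), (o,x37), (o,x38)}
  {n, o} × {x37, x38} = {(n,x37), (n,x38), (o,x37), (o,x38)}
  {m, n, o} × {x37, x38} = {(m,x37), (m,x38), (n,x37), (n,x38), (o,x37), (o,x38)}
These 16 distinct sets form the basis B.
Close under arbitrary unions to get τ_{X×Y}; counting gives |τ_{X×Y}| = 36.


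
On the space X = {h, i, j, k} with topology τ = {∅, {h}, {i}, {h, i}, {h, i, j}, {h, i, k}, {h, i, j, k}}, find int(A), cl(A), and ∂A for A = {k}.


int(A) = ∅, cl(A) = {k}, ∂A = {k}.

Closed sets in (X, τ) are complements of opens:
  closed(X, τ) = {∅, {j}, {k}, {j, k}, {h, j, k}, {i, j, k}, {h, i, j, k}}.
int(A) = ⋃ {U ∈ τ : U ⊆ A}. Opens contained in A: ∅.
Taking the union of these: int(A) = ∅.
cl(A) = ⋂ {C closed : A ⊆ C}. Closed sets containing A: {k}, {j, k}, {h, j, k}, {i, j, k}, {h, i, j, k}.
Intersecting these: cl(A) = {k}.
∂A = cl(A) ∖ int(A) = {k} ∖ ∅ = {k}.


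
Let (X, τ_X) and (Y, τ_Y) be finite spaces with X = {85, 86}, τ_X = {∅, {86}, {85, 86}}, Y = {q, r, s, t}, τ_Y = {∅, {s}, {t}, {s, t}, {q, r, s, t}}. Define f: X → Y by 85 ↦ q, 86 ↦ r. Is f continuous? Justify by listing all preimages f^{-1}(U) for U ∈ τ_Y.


f IS continuous.

Compute f^{-1}(U) for each U ∈ τ_Y:
  U = ∅: f^{-1}(U) = ∅ ∈ τ_X ✓.
  U = {s}: f^{-1}(U) = ∅ ∈ τ_X ✓.
  U = {t}: f^{-1}(U) = ∅ ∈ τ_X ✓.
  U = {s, t}: f^{-1}(U) = ∅ ∈ τ_X ✓.
  U = {q, r, s, t}: f^{-1}(U) = {85, 86} ∈ τ_X ✓.
Every preimage lies in τ_X, so f IS continuous.


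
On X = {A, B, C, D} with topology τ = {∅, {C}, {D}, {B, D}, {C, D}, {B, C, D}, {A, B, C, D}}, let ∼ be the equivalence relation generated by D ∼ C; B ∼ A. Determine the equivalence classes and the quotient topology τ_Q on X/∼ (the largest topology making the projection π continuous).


X/∼ = {[A=B], [C=D]}; |τ_Q| = 3.

Equivalence classes: [A=B], [C=D].
Quotient map π: X → X/∼ sends A ↦ [A=B], B ↦ [A=B], C ↦ [C=D], D ↦ [C=D].
For each subset V ⊆ X/∼, compute π^{-1}(V) ⊆ X and check whether π^{-1}(V) ∈ τ. V is open in τ_Q iff π^{-1}(V) ∈ τ.
  V = {}: π^{-1}(V) = ∅ ∈ τ ✓.
  V = {[A=B]}: π^{-1}(V) = {A, B} ∉ τ ✗.
  V = {[C=D]}: π^{-1}(V) = {C, D} ∈ τ ✓.
  V = {[A=B], [C=D]}: π^{-1}(V) = {A, B, C, D} ∈ τ ✓.
Open sets in the quotient: τ_Q = {{}, {[C=D]}, {[A=B], [C=D]}} (3 elements).


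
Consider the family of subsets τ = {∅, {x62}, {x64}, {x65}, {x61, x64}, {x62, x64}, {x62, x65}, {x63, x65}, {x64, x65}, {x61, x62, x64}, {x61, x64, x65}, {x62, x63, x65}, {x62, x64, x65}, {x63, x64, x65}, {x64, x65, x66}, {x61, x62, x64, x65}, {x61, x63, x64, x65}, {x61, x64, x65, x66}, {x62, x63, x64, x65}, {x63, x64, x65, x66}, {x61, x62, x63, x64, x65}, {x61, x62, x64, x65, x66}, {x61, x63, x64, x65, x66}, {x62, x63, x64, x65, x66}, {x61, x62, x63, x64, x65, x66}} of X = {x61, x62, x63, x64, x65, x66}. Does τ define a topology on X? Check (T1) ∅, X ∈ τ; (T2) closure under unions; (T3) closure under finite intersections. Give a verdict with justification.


τ is NOT a topology on X.

Axiom (T1): ∅ ∈ τ? Yes; X ∈ τ? Yes.
Axiom (T2/T3): check pairwise unions and intersections of members of τ.
Counterexample for (T2): {x62} ∪ {x64, x65, x66} = {x62, x64, x65, x66} ∉ τ. Therefore τ is NOT a topology.


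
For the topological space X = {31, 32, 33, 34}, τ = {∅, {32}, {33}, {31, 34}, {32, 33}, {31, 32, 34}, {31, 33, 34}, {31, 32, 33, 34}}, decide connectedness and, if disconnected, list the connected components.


(X, τ) is disconnected; components = [{32}, {33}, {31, 34}].

Find clopen sets (U ∈ τ with X ∖ U ∈ τ):
  U = ∅, X ∖ U = {31, 32, 33, 34} — both open, so U is clopen.
  U = {32}, X ∖ U = {31, 33, 34} — both open, so U is clopen.
  U = {33}, X ∖ U = {31, 32, 34} — both open, so U is clopen.
  U = {31, 34}, X ∖ U = {32, 33} — both open, so U is clopen.
  U = {32, 33}, X ∖ U = {31, 34} — both open, so U is clopen.
  U = {31, 32, 34}, X ∖ U = {33} — both open, so U is clopen.
  U = {31, 33, 34}, X ∖ U = {32} — both open, so U is clopen.
  U = {31, 32, 33, 34}, X ∖ U = ∅ — both open, so U is clopen.
Nontrivial clopen(s) exist: e.g. {33}. So (X, τ) is disconnected.
Compute connected components by grouping points that agree on all clopens:
  component: {32}
  component: {33}
  component: {31, 34}


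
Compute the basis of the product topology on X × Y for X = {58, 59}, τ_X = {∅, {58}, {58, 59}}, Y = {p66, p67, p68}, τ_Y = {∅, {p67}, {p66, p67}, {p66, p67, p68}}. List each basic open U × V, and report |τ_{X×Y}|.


Basis B = {∅ × ∅, {58} × {p67}, {58} × {p66, p67}, {58, 59} × {p67}, {58} × {p66, p67, p68}, {58, 59} × {p66, p67}, {58, 59} × {p66, p67, p68}}; |τ_{X×Y}| = 10.

Enumerate products U × V with U ∈ τ_X, V ∈ τ_Y (deduplicated):
  ∅ × ∅ = {} (∅)
  {58} × {p67} = {(58,p67)}
  {58} × {p66, p67} = {(58,p66), (58,p67)}
  {58, 59} × {p67} = {(58,p67), (59,p67)}
  {58} × {p66, p67, p68} = {(58,p66), (58,p67), (58,p68)}
  {58, 59} × {p66, p67} = {(58,p66), (58,p67), (59,p66), (59,p67)}
  {58, 59} × {p66, p67, p68} = {(58,p66), (58,p67), (58,p68), (59,p66), (59,p67), (59,p68)}
These 7 distinct sets form the basis B.
Close under arbitrary unions to get τ_{X×Y}; counting gives |τ_{X×Y}| = 10.


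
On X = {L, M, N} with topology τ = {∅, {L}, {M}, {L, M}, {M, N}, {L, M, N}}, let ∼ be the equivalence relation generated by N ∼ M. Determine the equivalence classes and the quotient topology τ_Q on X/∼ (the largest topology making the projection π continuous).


X/∼ = {[L], [M=N]}; |τ_Q| = 4.

Equivalence classes: [L], [M=N].
Quotient map π: X → X/∼ sends L ↦ [L], M ↦ [M=N], N ↦ [M=N].
For each subset V ⊆ X/∼, compute π^{-1}(V) ⊆ X and check whether π^{-1}(V) ∈ τ. V is open in τ_Q iff π^{-1}(V) ∈ τ.
  V = {}: π^{-1}(V) = ∅ ∈ τ ✓.
  V = {[L]}: π^{-1}(V) = {L} ∈ τ ✓.
  V = {[M=N]}: π^{-1}(V) = {M, N} ∈ τ ✓.
  V = {[L], [M=N]}: π^{-1}(V) = {L, M, N} ∈ τ ✓.
Open sets in the quotient: τ_Q = {{}, {[L]}, {[M=N]}, {[L], [M=N]}} (4 elements).


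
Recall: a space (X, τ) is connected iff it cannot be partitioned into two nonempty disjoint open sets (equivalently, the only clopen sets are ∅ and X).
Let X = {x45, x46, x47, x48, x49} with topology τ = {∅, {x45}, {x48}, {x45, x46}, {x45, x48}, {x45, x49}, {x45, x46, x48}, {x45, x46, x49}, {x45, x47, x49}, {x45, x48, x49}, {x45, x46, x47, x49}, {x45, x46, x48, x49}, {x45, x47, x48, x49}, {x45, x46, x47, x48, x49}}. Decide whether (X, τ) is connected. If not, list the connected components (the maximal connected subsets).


(X, τ) is disconnected; components = [{x48}, {x45, x46, x47, x49}].

Find clopen sets (U ∈ τ with X ∖ U ∈ τ):
  U = ∅, X ∖ U = {x45, x46, x47, x48, x49} — both open, so U is clopen.
  U = {x48}, X ∖ U = {x45, x46, x47, x49} — both open, so U is clopen.
  U = {x45, x46, x47, x49}, X ∖ U = {x48} — both open, so U is clopen.
  U = {x45, x46, x47, x48, x49}, X ∖ U = ∅ — both open, so U is clopen.
Nontrivial clopen(s) exist: e.g. {x48}. So (X, τ) is disconnected.
Compute connected components by grouping points that agree on all clopens:
  component: {x48}
  component: {x45, x46, x47, x49}


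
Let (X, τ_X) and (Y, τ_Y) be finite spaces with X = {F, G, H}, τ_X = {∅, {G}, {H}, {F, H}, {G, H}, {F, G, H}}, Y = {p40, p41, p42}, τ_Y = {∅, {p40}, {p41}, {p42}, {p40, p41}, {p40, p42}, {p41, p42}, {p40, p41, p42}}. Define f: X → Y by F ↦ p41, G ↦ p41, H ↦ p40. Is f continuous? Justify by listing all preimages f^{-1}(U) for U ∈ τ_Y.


f is NOT continuous.

Compute f^{-1}(U) for each U ∈ τ_Y:
  U = ∅: f^{-1}(U) = ∅ ∈ τ_X ✓.
  U = {p40}: f^{-1}(U) = {H} ∈ τ_X ✓.
  U = {p41}: f^{-1}(U) = {F, G} ∉ τ_X ✗.
  U = {p42}: f^{-1}(U) = ∅ ∈ τ_X ✓.
  U = {p40, p41}: f^{-1}(U) = {F, G, H} ∈ τ_X ✓.
  U = {p40, p42}: f^{-1}(U) = {H} ∈ τ_X ✓.
  U = {p41, p42}: f^{-1}(U) = {F, G} ∉ τ_X ✗.
  U = {p40, p41, p42}: f^{-1}(U) = {F, G, H} ∈ τ_X ✓.
Found U = {p41} with f^{-1}(U) = {F, G} not in τ_X. Therefore f is NOT continuous.


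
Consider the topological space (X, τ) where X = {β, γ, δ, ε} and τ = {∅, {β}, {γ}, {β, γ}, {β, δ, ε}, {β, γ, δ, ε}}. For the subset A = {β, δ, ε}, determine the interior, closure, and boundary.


int(A) = {β, δ, ε}, cl(A) = {β, δ, ε}, ∂A = ∅.

Closed sets in (X, τ) are complements of opens:
  closed(X, τ) = {∅, {γ}, {δ, ε}, {β, δ, ε}, {γ, δ, ε}, {β, γ, δ, ε}}.
int(A) = ⋃ {U ∈ τ : U ⊆ A}. Opens contained in A: ∅, {β}, {β, δ, ε}.
Taking the union of these: int(A) = {β, δ, ε}.
cl(A) = ⋂ {C closed : A ⊆ C}. Closed sets containing A: {β, δ, ε}, {β, γ, δ, ε}.
Intersecting these: cl(A) = {β, δ, ε}.
∂A = cl(A) ∖ int(A) = {β, δ, ε} ∖ {β, δ, ε} = ∅.


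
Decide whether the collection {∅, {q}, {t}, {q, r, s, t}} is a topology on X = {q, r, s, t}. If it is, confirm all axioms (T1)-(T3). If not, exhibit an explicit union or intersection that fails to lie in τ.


τ is NOT a topology on X.

Axiom (T1): ∅ ∈ τ? Yes; X ∈ τ? Yes.
Axiom (T2/T3): check pairwise unions and intersections of members of τ.
Counterexample for (T2): {q} ∪ {t} = {q, t} ∉ τ. Therefore τ is NOT a topology.


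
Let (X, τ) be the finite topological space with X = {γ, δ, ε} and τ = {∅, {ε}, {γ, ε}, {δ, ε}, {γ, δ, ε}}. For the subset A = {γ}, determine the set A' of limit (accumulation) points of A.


A' = ∅

For each x ∈ X, list the open sets U ∈ τ with x ∈ U, then check whether U ∩ (A ∖ {x}) ≠ ∅ for every such U.
  x = γ: open {γ, ε} ∋ x has {γ, ε} ∩ (A ∖ {γ}) = ∅, so x is NOT a limit point.
  x = δ: open {δ, ε} ∋ x has {δ, ε} ∩ (A ∖ {δ}) = ∅, so x is NOT a limit point.
  x = ε: open {ε} ∋ x has {ε} ∩ (A ∖ {ε}) = ∅, so x is NOT a limit point.
Collecting: A' = ∅.


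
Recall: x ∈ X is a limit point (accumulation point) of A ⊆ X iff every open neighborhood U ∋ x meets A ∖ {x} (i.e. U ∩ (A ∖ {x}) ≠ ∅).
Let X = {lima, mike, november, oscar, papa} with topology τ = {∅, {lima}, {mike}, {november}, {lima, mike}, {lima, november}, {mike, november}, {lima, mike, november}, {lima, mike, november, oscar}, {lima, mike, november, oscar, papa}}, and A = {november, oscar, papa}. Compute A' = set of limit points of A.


A' = {oscar, papa}

For each x ∈ X, list the open sets U ∈ τ with x ∈ U, then check whether U ∩ (A ∖ {x}) ≠ ∅ for every such U.
  x = lima: open {lima} ∋ x has {lima} ∩ (A ∖ {lima}) = ∅, so x is NOT a limit point.
  x = mike: open {mike} ∋ x has {mike} ∩ (A ∖ {mike}) = ∅, so x is NOT a limit point.
  x = november: open {november} ∋ x has {november} ∩ (A ∖ {november}) = ∅, so x is NOT a limit point.
  x = oscar: opens ∋ x are {lima, mike, november, oscar}, {lima, mike, november, oscar, papa}; each meets A ∖ {oscar}, so x IS a limit point.
  x = papa: opens ∋ x are {lima, mike, november, oscar, papa}; each meets A ∖ {papa}, so x IS a limit point.
Collecting: A' = {oscar, papa}.


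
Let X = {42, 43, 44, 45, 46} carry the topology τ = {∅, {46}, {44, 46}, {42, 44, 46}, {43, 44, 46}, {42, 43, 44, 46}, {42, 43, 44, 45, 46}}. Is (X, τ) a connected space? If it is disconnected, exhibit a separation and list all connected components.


(X, τ) is connected.

Find clopen sets (U ∈ τ with X ∖ U ∈ τ):
  U = ∅, X ∖ U = {42, 43, 44, 45, 46} — both open, so U is clopen.
  U = {42, 43, 44, 45, 46}, X ∖ U = ∅ — both open, so U is clopen.
Only trivial clopens (∅ and X) exist, so (X, τ) is connected.
Compute connected components by grouping points that agree on all clopens:
  component: {42, 43, 44, 45, 46}


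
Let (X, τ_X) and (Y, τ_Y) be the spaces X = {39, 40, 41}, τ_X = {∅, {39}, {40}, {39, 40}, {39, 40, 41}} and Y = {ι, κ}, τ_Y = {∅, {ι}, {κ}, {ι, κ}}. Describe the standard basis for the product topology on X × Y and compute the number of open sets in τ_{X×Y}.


Basis B = {∅ × ∅, {39} × {ι}, {39} × {κ}, {40} × {ι}, {40} × {κ}, {39} × {ι, κ}, {39, 40} × {ι}, {39, 40} × {κ}, {40} × {ι, κ}, {39, 40, 41} × {ι}, {39, 40, 41} × {κ}, {39, 40} × {ι, κ}, {39, 40, 41} × {ι, κ}}; |τ_{X×Y}| = 25.

Enumerate products U × V with U ∈ τ_X, V ∈ τ_Y (deduplicated):
  ∅ × ∅ = {} (∅)
  {39} × {ι} = {(39,ι)}
  {39} × {κ} = {(39,κ)}
  {40} × {ι} = {(40,ι)}
  {40} × {κ} = {(40,κ)}
  {39} × {ι, κ} = {(39,ι), (39,κ)}
  {39, 40} × {ι} = {(39,ι), (40,ι)}
  {39, 40} × {κ} = {(39,κ), (40,κ)}
  {40} × {ι, κ} = {(40,ι), (40,κ)}
  {39, 40, 41} × {ι} = {(39,ι), (40,ι), (41,ι)}
  {39, 40, 41} × {κ} = {(39,κ), (40,κ), (41,κ)}
  {39, 40} × {ι, κ} = {(39,ι), (39,κ), (40,ι), (40,κ)}
  {39, 40, 41} × {ι, κ} = {(39,ι), (39,κ), (40,ι), (40,κ), (41,ι), (41,κ)}
These 13 distinct sets form the basis B.
Close under arbitrary unions to get τ_{X×Y}; counting gives |τ_{X×Y}| = 25.


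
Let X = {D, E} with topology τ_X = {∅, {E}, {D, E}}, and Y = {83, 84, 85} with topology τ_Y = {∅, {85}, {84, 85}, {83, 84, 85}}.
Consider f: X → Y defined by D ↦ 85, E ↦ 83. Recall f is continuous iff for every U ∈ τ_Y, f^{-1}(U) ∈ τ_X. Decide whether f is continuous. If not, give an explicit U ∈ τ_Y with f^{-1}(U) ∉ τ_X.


f is NOT continuous.

Compute f^{-1}(U) for each U ∈ τ_Y:
  U = ∅: f^{-1}(U) = ∅ ∈ τ_X ✓.
  U = {85}: f^{-1}(U) = {D} ∉ τ_X ✗.
  U = {84, 85}: f^{-1}(U) = {D} ∉ τ_X ✗.
  U = {83, 84, 85}: f^{-1}(U) = {D, E} ∈ τ_X ✓.
Found U = {85} with f^{-1}(U) = {D} not in τ_X. Therefore f is NOT continuous.


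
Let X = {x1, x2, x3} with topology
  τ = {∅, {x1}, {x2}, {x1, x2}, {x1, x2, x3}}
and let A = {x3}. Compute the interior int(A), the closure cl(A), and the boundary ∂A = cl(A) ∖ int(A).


int(A) = ∅, cl(A) = {x3}, ∂A = {x3}.

Closed sets in (X, τ) are complements of opens:
  closed(X, τ) = {∅, {x3}, {x1, x3}, {x2, x3}, {x1, x2, x3}}.
int(A) = ⋃ {U ∈ τ : U ⊆ A}. Opens contained in A: ∅.
Taking the union of these: int(A) = ∅.
cl(A) = ⋂ {C closed : A ⊆ C}. Closed sets containing A: {x3}, {x1, x3}, {x2, x3}, {x1, x2, x3}.
Intersecting these: cl(A) = {x3}.
∂A = cl(A) ∖ int(A) = {x3} ∖ ∅ = {x3}.


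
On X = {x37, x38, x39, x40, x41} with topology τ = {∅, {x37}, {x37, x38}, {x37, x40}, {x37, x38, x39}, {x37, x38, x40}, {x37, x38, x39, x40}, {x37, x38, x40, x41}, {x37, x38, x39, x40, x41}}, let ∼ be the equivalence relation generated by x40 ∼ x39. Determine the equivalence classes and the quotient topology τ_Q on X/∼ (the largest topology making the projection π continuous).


X/∼ = {[x37], [x38], [x39=x40], [x41]}; |τ_Q| = 5.

Equivalence classes: [x37], [x38], [x39=x40], [x41].
Quotient map π: X → X/∼ sends x37 ↦ [x37], x38 ↦ [x38], x39 ↦ [x39=x40], x40 ↦ [x39=x40], x41 ↦ [x41].
For each subset V ⊆ X/∼, compute π^{-1}(V) ⊆ X and check whether π^{-1}(V) ∈ τ. V is open in τ_Q iff π^{-1}(V) ∈ τ.
  V = {}: π^{-1}(V) = ∅ ∈ τ ✓.
  V = {[x37]}: π^{-1}(V) = {x37} ∈ τ ✓.
  V = {[x38]}: π^{-1}(V) = {x38} ∉ τ ✗.
  V = {[x37], [x38]}: π^{-1}(V) = {x37, x38} ∈ τ ✓.
  V = {[x39=x40]}: π^{-1}(V) = {x39, x40} ∉ τ ✗.
  V = {[x37], [x39=x40]}: π^{-1}(V) = {x37, x39, x40} ∉ τ ✗.
  V = {[x38], [x39=x40]}: π^{-1}(V) = {x38, x39, x40} ∉ τ ✗.
  V = {[x37], [x38], [x39=x40]}: π^{-1}(V) = {x37, x38, x39, x40} ∈ τ ✓.
  V = {[x41]}: π^{-1}(V) = {x41} ∉ τ ✗.
  V = {[x37], [x41]}: π^{-1}(V) = {x37, x41} ∉ τ ✗.
  V = {[x38], [x41]}: π^{-1}(V) = {x38, x41} ∉ τ ✗.
  V = {[x37], [x38], [x41]}: π^{-1}(V) = {x37, x38, x41} ∉ τ ✗.
  V = {[x39=x40], [x41]}: π^{-1}(V) = {x39, x40, x41} ∉ τ ✗.
  V = {[x37], [x39=x40], [x41]}: π^{-1}(V) = {x37, x39, x40, x41} ∉ τ ✗.
  V = {[x38], [x39=x40], [x41]}: π^{-1}(V) = {x38, x39, x40, x41} ∉ τ ✗.
  V = {[x37], [x38], [x39=x40], [x41]}: π^{-1}(V) = {x37, x38, x39, x40, x41} ∈ τ ✓.
Open sets in the quotient: τ_Q = {{}, {[x37]}, {[x37], [x38]}, {[x37], [x38], [x39=x40]}, {[x37], [x38], [x39=x40], [x41]}} (5 elements).
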